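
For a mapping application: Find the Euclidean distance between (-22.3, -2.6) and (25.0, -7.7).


dx=47.3, dy=-5.1
d^2 = 47.3^2 + (-5.1)^2 = 2263.3
d = sqrt(2263.3) = 47.5742

47.5742


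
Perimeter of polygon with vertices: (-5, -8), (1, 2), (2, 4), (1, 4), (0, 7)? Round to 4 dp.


Sides: (-5, -8)->(1, 2): sqrt(136) = 11.661904, (1, 2)->(2, 4): sqrt(5) = 2.236068, (2, 4)->(1, 4): sqrt(1) = 1, (1, 4)->(0, 7): sqrt(10) = 3.162278, (0, 7)->(-5, -8): sqrt(250) = 15.811388
Sum = 33.871638
Perimeter = 33.8716

33.8716


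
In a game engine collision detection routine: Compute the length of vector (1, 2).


|u| = sqrt(1^2 + 2^2) = sqrt(5) = 2.2361

2.2361


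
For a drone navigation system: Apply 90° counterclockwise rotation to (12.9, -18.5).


90° CCW: (x,y) -> (-y, x)
(12.9,-18.5) -> (18.5, 12.9)

(18.5, 12.9)


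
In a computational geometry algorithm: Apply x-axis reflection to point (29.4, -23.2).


Reflection over x-axis: (x,y) -> (x,-y)
(29.4, -23.2) -> (29.4, 23.2)

(29.4, 23.2)


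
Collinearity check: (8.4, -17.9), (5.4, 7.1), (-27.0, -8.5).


Cross product: (5.4-8.4)*((-8.5)-(-17.9)) - (7.1-(-17.9))*((-27)-8.4)
= 856.8

No, not collinear


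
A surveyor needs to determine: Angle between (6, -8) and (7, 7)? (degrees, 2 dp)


u.v = -14, |u| = sqrt(100) = 10, |v| = sqrt(98) = 9.8995
cos(theta) = u.v/(|u||v|) = -14/sqrt(9800) = -0.141421
theta = acos(-0.141421) = 98.13 degrees

98.13 degrees


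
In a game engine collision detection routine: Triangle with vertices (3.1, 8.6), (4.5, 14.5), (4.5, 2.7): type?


Side lengths squared: AB^2=36.77, BC^2=139.24, CA^2=36.77
Sorted: [36.77, 36.77, 139.24]
By sides: Isosceles, By angles: Obtuse

Isosceles, Obtuse


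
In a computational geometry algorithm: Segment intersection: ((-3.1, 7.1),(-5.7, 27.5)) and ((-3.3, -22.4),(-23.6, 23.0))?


Cross products: d1=-607.93, d2=-904.01, d3=80.78, d4=376.86
d1*d2 < 0 and d3*d4 < 0? no

No, they don't intersect


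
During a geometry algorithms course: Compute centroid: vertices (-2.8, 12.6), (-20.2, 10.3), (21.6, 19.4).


Centroid = ((x_A+x_B+x_C)/3, (y_A+y_B+y_C)/3)
= (((-2.8)+(-20.2)+21.6)/3, (12.6+10.3+19.4)/3)
= (-0.4667, 14.1)

(-0.4667, 14.1)


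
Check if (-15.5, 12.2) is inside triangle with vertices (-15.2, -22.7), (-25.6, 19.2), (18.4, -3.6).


Cross products: AB x AP = -350.39, BC x BP = -77.72, CA x CP = -1178.37
All same sign? yes

Yes, inside


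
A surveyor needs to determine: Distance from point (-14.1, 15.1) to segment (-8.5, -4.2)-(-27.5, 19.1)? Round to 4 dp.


Project P onto AB: t = 0.6152 (clamped to [0,1])
Closest point on segment: (-20.1892, 10.1346)
Distance: 7.857

7.857


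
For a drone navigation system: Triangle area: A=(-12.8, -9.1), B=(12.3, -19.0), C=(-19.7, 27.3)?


Area = |x_A(y_B-y_C) + x_B(y_C-y_A) + x_C(y_A-y_B)|/2
= |592.64 + 447.72 + (-195.03)|/2
= 845.33/2 = 422.665

422.665


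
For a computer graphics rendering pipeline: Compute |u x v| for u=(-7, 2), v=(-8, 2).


|u x v| = |(-7)*2 - 2*(-8)|
= |(-14) - (-16)| = 2

2


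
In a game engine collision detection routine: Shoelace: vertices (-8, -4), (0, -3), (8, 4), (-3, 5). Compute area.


Shoelace sum: ((-8)*(-3) - 0*(-4)) + (0*4 - 8*(-3)) + (8*5 - (-3)*4) + ((-3)*(-4) - (-8)*5)
= 152
Area = |152|/2 = 76

76


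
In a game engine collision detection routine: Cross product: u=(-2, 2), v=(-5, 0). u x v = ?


u x v = u_x*v_y - u_y*v_x = (-2)*0 - 2*(-5)
= 0 - (-10) = 10

10


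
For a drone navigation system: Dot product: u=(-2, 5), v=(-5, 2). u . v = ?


u . v = u_x*v_x + u_y*v_y = (-2)*(-5) + 5*2
= 10 + 10 = 20

20


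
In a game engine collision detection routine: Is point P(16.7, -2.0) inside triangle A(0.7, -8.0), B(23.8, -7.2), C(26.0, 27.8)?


Cross products: AB x AP = 125.8, BC x BP = 259.94, CA x CP = 421
All same sign? yes

Yes, inside


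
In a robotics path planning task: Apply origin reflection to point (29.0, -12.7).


Reflection over origin: (x,y) -> (-x,-y)
(29, -12.7) -> (-29, 12.7)

(-29, 12.7)


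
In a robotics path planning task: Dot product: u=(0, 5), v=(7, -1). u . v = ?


u . v = u_x*v_x + u_y*v_y = 0*7 + 5*(-1)
= 0 + (-5) = -5

-5


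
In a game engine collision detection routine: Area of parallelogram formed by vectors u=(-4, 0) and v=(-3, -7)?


|u x v| = |(-4)*(-7) - 0*(-3)|
= |28 - 0| = 28

28


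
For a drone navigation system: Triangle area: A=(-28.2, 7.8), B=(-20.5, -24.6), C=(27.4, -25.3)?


Area = |x_A(y_B-y_C) + x_B(y_C-y_A) + x_C(y_A-y_B)|/2
= |(-19.74) + 678.55 + 887.76|/2
= 1546.57/2 = 773.285

773.285


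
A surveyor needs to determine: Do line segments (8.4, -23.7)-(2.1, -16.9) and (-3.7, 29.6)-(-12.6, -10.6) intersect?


Cross products: d1=960.79, d2=647.01, d3=-253.51, d4=60.27
d1*d2 < 0 and d3*d4 < 0? no

No, they don't intersect


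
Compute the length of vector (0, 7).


|u| = sqrt(0^2 + 7^2) = sqrt(49) = 7

7


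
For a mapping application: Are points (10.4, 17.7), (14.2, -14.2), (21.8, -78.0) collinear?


Cross product: (14.2-10.4)*((-78)-17.7) - ((-14.2)-17.7)*(21.8-10.4)
= 0

Yes, collinear


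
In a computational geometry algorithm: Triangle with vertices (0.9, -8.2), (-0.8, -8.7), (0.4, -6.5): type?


Side lengths squared: AB^2=3.14, BC^2=6.28, CA^2=3.14
Sorted: [3.14, 3.14, 6.28]
By sides: Isosceles, By angles: Right

Isosceles, Right


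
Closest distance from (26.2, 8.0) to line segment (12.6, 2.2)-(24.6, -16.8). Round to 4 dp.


Project P onto AB: t = 0.105 (clamped to [0,1])
Closest point on segment: (13.8594, 0.2059)
Distance: 14.5958

14.5958


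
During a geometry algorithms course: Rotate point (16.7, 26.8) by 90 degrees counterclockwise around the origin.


90° CCW: (x,y) -> (-y, x)
(16.7,26.8) -> (-26.8, 16.7)

(-26.8, 16.7)


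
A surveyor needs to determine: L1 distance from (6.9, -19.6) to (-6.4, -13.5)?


|6.9-(-6.4)| + |(-19.6)-(-13.5)| = 13.3 + 6.1 = 19.4

19.4


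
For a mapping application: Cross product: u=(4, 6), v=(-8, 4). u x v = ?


u x v = u_x*v_y - u_y*v_x = 4*4 - 6*(-8)
= 16 - (-48) = 64

64


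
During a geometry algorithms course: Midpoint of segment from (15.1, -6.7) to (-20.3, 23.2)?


M = ((15.1+(-20.3))/2, ((-6.7)+23.2)/2)
= (-2.6, 8.25)

(-2.6, 8.25)


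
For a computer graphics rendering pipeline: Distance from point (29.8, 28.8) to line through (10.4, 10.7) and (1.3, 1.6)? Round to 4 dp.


|cross product| = 11.83
|line direction| = sqrt(165.62) = 12.8693
Distance = 11.83/sqrt(165.62) = 0.9192

0.9192


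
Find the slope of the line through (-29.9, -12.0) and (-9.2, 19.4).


slope = (y2-y1)/(x2-x1) = (19.4-(-12))/((-9.2)-(-29.9)) = 31.4/20.7 = 1.5169

1.5169


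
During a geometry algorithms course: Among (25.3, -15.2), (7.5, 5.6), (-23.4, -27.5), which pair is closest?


d(P0,P1) = 27.3766, d(P0,P2) = 50.2293, d(P1,P2) = 45.2816
Closest: P0 and P1

Closest pair: (25.3, -15.2) and (7.5, 5.6), distance = 27.3766


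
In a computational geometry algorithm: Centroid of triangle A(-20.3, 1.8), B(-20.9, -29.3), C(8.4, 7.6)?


Centroid = ((x_A+x_B+x_C)/3, (y_A+y_B+y_C)/3)
= (((-20.3)+(-20.9)+8.4)/3, (1.8+(-29.3)+7.6)/3)
= (-10.9333, -6.6333)

(-10.9333, -6.6333)


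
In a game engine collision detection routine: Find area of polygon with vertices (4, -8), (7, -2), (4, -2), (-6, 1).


Shoelace sum: (4*(-2) - 7*(-8)) + (7*(-2) - 4*(-2)) + (4*1 - (-6)*(-2)) + ((-6)*(-8) - 4*1)
= 78
Area = |78|/2 = 39

39


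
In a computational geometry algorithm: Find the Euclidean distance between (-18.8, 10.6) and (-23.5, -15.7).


dx=-4.7, dy=-26.3
d^2 = (-4.7)^2 + (-26.3)^2 = 713.78
d = sqrt(713.78) = 26.7167

26.7167


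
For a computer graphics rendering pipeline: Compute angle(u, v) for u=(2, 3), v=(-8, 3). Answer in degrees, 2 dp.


u.v = -7, |u| = sqrt(13) = 3.6056, |v| = sqrt(73) = 8.544
cos(theta) = u.v/(|u||v|) = -7/sqrt(949) = -0.22723
theta = acos(-0.22723) = 103.13 degrees

103.13 degrees


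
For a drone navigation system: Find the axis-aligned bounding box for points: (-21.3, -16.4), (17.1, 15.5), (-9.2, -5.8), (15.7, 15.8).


x range: [-21.3, 17.1]
y range: [-16.4, 15.8]
Bounding box: (-21.3,-16.4) to (17.1,15.8)

(-21.3,-16.4) to (17.1,15.8)


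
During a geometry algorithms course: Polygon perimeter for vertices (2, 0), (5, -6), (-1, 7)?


Sides: (2, 0)->(5, -6): sqrt(45) = 6.708204, (5, -6)->(-1, 7): sqrt(205) = 14.317821, (-1, 7)->(2, 0): sqrt(58) = 7.615773
Sum = 28.641798
Perimeter = 28.6418

28.6418


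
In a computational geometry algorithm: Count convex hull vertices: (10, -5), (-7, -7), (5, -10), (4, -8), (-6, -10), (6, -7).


Convex hull vertices (CCW): (-7, -7), (-6, -10), (5, -10), (10, -5)
Count = 4

4


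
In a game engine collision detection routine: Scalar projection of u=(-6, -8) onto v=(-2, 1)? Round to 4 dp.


u.v = 4, |v| = sqrt(5) = 2.2361
Scalar projection = u.v / |v| = 4 / sqrt(5) = 1.7889

1.7889


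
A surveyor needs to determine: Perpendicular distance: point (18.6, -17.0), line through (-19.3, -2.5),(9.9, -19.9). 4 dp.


|cross product| = 236.06
|line direction| = sqrt(1155.4) = 33.9912
Distance = 236.06/sqrt(1155.4) = 6.9447

6.9447


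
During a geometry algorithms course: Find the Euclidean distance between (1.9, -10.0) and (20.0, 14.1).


dx=18.1, dy=24.1
d^2 = 18.1^2 + 24.1^2 = 908.42
d = sqrt(908.42) = 30.14

30.14


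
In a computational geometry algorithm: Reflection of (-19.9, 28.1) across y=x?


Reflection over y=x: (x,y) -> (y,x)
(-19.9, 28.1) -> (28.1, -19.9)

(28.1, -19.9)


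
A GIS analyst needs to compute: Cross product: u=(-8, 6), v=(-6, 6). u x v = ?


u x v = u_x*v_y - u_y*v_x = (-8)*6 - 6*(-6)
= (-48) - (-36) = -12

-12


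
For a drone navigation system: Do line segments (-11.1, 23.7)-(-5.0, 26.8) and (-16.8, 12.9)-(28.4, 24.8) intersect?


Cross products: d1=420.33, d2=487.86, d3=-48.21, d4=-115.74
d1*d2 < 0 and d3*d4 < 0? no

No, they don't intersect


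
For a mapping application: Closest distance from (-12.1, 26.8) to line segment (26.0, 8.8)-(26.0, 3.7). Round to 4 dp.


Project P onto AB: t = 0 (clamped to [0,1])
Closest point on segment: (26, 8.8)
Distance: 42.138

42.138


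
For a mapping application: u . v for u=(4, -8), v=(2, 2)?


u . v = u_x*v_x + u_y*v_y = 4*2 + (-8)*2
= 8 + (-16) = -8

-8


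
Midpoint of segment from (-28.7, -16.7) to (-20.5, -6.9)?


M = (((-28.7)+(-20.5))/2, ((-16.7)+(-6.9))/2)
= (-24.6, -11.8)

(-24.6, -11.8)


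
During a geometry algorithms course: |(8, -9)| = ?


|u| = sqrt(8^2 + (-9)^2) = sqrt(145) = 12.0416

12.0416


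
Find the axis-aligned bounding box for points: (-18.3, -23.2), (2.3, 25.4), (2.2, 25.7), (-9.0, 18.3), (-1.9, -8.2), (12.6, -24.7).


x range: [-18.3, 12.6]
y range: [-24.7, 25.7]
Bounding box: (-18.3,-24.7) to (12.6,25.7)

(-18.3,-24.7) to (12.6,25.7)


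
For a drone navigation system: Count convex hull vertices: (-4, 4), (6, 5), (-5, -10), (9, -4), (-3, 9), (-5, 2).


Convex hull vertices (CCW): (-5, -10), (9, -4), (6, 5), (-3, 9), (-5, 2)
Count = 5

5


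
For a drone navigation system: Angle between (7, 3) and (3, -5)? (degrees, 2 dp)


u.v = 6, |u| = sqrt(58) = 7.6158, |v| = sqrt(34) = 5.831
cos(theta) = u.v/(|u||v|) = 6/sqrt(1972) = 0.135113
theta = acos(0.135113) = 82.23 degrees

82.23 degrees


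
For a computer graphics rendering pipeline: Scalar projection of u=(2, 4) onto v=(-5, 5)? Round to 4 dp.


u.v = 10, |v| = sqrt(50) = 7.0711
Scalar projection = u.v / |v| = 10 / sqrt(50) = 1.4142

1.4142


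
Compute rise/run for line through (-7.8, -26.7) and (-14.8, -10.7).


slope = (y2-y1)/(x2-x1) = ((-10.7)-(-26.7))/((-14.8)-(-7.8)) = 16/(-7) = -2.2857

-2.2857


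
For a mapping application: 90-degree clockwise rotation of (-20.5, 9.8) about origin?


90° CW: (x,y) -> (y, -x)
(-20.5,9.8) -> (9.8, 20.5)

(9.8, 20.5)


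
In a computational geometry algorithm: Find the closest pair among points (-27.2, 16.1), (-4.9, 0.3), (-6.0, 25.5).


d(P0,P1) = 27.33, d(P0,P2) = 23.1905, d(P1,P2) = 25.224
Closest: P0 and P2

Closest pair: (-27.2, 16.1) and (-6.0, 25.5), distance = 23.1905


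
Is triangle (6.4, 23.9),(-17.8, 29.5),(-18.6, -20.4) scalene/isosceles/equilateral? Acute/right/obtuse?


Side lengths squared: AB^2=617, BC^2=2490.65, CA^2=2587.49
Sorted: [617, 2490.65, 2587.49]
By sides: Scalene, By angles: Acute

Scalene, Acute


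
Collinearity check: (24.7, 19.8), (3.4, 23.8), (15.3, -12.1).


Cross product: (3.4-24.7)*((-12.1)-19.8) - (23.8-19.8)*(15.3-24.7)
= 717.07

No, not collinear


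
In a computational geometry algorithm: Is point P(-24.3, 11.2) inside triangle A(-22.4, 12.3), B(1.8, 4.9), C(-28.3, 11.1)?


Cross products: AB x AP = -40.68, BC x BP = -27.81, CA x CP = -4.21
All same sign? yes

Yes, inside


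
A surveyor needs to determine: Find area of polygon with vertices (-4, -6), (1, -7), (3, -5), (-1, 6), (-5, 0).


Shoelace sum: ((-4)*(-7) - 1*(-6)) + (1*(-5) - 3*(-7)) + (3*6 - (-1)*(-5)) + ((-1)*0 - (-5)*6) + ((-5)*(-6) - (-4)*0)
= 123
Area = |123|/2 = 61.5

61.5


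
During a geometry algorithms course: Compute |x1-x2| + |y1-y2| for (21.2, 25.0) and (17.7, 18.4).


|21.2-17.7| + |25-18.4| = 3.5 + 6.6 = 10.1

10.1


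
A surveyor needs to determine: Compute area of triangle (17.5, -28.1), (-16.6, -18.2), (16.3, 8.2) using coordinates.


Area = |x_A(y_B-y_C) + x_B(y_C-y_A) + x_C(y_A-y_B)|/2
= |(-462) + (-602.58) + (-161.37)|/2
= 1225.95/2 = 612.975

612.975


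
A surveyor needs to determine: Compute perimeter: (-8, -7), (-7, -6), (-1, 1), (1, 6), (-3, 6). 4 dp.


Sides: (-8, -7)->(-7, -6): sqrt(2) = 1.414214, (-7, -6)->(-1, 1): sqrt(85) = 9.219544, (-1, 1)->(1, 6): sqrt(29) = 5.385165, (1, 6)->(-3, 6): sqrt(16) = 4, (-3, 6)->(-8, -7): sqrt(194) = 13.928388
Sum = 33.947311
Perimeter = 33.9473

33.9473


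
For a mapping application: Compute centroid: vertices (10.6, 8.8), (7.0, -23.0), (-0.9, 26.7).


Centroid = ((x_A+x_B+x_C)/3, (y_A+y_B+y_C)/3)
= ((10.6+7+(-0.9))/3, (8.8+(-23)+26.7)/3)
= (5.5667, 4.1667)

(5.5667, 4.1667)


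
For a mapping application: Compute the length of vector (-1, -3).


|u| = sqrt((-1)^2 + (-3)^2) = sqrt(10) = 3.1623

3.1623


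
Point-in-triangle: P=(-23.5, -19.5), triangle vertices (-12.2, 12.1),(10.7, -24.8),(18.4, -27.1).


Cross products: AB x AP = -1140.61, BC x BP = -37.85, CA x CP = 1409.92
All same sign? no

No, outside


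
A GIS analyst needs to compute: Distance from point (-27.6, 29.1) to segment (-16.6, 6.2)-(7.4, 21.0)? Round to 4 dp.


Project P onto AB: t = 0.0942 (clamped to [0,1])
Closest point on segment: (-14.3384, 7.5947)
Distance: 25.2656

25.2656


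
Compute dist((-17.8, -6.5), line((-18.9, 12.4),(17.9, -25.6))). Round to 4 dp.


|cross product| = 653.72
|line direction| = sqrt(2798.24) = 52.8984
Distance = 653.72/sqrt(2798.24) = 12.358

12.358


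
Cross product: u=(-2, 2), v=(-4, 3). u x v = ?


u x v = u_x*v_y - u_y*v_x = (-2)*3 - 2*(-4)
= (-6) - (-8) = 2

2


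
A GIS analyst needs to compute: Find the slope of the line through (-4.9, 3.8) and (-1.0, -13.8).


slope = (y2-y1)/(x2-x1) = ((-13.8)-3.8)/((-1)-(-4.9)) = (-17.6)/3.9 = -4.5128

-4.5128


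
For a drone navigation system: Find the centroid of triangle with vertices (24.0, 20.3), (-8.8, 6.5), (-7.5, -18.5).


Centroid = ((x_A+x_B+x_C)/3, (y_A+y_B+y_C)/3)
= ((24+(-8.8)+(-7.5))/3, (20.3+6.5+(-18.5))/3)
= (2.5667, 2.7667)

(2.5667, 2.7667)


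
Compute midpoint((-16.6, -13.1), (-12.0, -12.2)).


M = (((-16.6)+(-12))/2, ((-13.1)+(-12.2))/2)
= (-14.3, -12.65)

(-14.3, -12.65)


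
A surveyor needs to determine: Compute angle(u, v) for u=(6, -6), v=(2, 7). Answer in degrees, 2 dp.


u.v = -30, |u| = sqrt(72) = 8.4853, |v| = sqrt(53) = 7.2801
cos(theta) = u.v/(|u||v|) = -30/sqrt(3816) = -0.485643
theta = acos(-0.485643) = 119.05 degrees

119.05 degrees


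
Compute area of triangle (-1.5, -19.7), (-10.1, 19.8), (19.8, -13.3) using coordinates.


Area = |x_A(y_B-y_C) + x_B(y_C-y_A) + x_C(y_A-y_B)|/2
= |(-49.65) + (-64.64) + (-782.1)|/2
= 896.39/2 = 448.195

448.195


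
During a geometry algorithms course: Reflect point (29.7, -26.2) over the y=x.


Reflection over y=x: (x,y) -> (y,x)
(29.7, -26.2) -> (-26.2, 29.7)

(-26.2, 29.7)


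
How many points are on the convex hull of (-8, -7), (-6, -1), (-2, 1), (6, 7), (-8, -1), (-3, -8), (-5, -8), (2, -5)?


Convex hull vertices (CCW): (-8, -7), (-5, -8), (-3, -8), (2, -5), (6, 7), (-8, -1)
Count = 6

6


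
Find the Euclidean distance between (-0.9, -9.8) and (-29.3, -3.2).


dx=-28.4, dy=6.6
d^2 = (-28.4)^2 + 6.6^2 = 850.12
d = sqrt(850.12) = 29.1568

29.1568


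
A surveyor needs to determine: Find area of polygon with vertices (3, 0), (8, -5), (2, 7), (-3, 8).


Shoelace sum: (3*(-5) - 8*0) + (8*7 - 2*(-5)) + (2*8 - (-3)*7) + ((-3)*0 - 3*8)
= 64
Area = |64|/2 = 32

32


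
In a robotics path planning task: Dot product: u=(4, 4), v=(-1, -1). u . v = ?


u . v = u_x*v_x + u_y*v_y = 4*(-1) + 4*(-1)
= (-4) + (-4) = -8

-8


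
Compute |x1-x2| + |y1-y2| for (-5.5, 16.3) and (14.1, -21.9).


|(-5.5)-14.1| + |16.3-(-21.9)| = 19.6 + 38.2 = 57.8

57.8


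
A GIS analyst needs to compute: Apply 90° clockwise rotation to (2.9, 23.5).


90° CW: (x,y) -> (y, -x)
(2.9,23.5) -> (23.5, -2.9)

(23.5, -2.9)


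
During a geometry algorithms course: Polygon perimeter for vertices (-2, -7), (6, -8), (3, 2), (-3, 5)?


Sides: (-2, -7)->(6, -8): sqrt(65) = 8.062258, (6, -8)->(3, 2): sqrt(109) = 10.440307, (3, 2)->(-3, 5): sqrt(45) = 6.708204, (-3, 5)->(-2, -7): sqrt(145) = 12.041595
Sum = 37.252364
Perimeter = 37.2524

37.2524


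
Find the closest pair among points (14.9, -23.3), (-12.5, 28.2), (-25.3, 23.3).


d(P0,P1) = 58.3353, d(P0,P2) = 61.5435, d(P1,P2) = 13.7058
Closest: P1 and P2

Closest pair: (-12.5, 28.2) and (-25.3, 23.3), distance = 13.7058


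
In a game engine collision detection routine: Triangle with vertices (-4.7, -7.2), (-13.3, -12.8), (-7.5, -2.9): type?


Side lengths squared: AB^2=105.32, BC^2=131.65, CA^2=26.33
Sorted: [26.33, 105.32, 131.65]
By sides: Scalene, By angles: Right

Scalene, Right


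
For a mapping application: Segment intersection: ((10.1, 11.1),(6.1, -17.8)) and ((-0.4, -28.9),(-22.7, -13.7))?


Cross products: d1=-1051.6, d2=-346.33, d3=-143.45, d4=-848.72
d1*d2 < 0 and d3*d4 < 0? no

No, they don't intersect


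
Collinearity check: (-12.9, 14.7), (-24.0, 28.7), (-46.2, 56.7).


Cross product: ((-24)-(-12.9))*(56.7-14.7) - (28.7-14.7)*((-46.2)-(-12.9))
= 0

Yes, collinear


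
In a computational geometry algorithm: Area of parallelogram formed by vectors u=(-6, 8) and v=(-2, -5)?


|u x v| = |(-6)*(-5) - 8*(-2)|
= |30 - (-16)| = 46

46


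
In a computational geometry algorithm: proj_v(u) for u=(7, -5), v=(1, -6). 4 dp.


u.v = 37, |v| = sqrt(37) = 6.0828
Scalar projection = u.v / |v| = 37 / sqrt(37) = 6.0828

6.0828


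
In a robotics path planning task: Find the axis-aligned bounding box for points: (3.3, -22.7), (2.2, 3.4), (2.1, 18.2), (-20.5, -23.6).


x range: [-20.5, 3.3]
y range: [-23.6, 18.2]
Bounding box: (-20.5,-23.6) to (3.3,18.2)

(-20.5,-23.6) to (3.3,18.2)


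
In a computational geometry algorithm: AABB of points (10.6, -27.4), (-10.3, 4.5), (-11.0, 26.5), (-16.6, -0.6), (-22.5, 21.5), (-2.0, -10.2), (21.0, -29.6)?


x range: [-22.5, 21]
y range: [-29.6, 26.5]
Bounding box: (-22.5,-29.6) to (21,26.5)

(-22.5,-29.6) to (21,26.5)


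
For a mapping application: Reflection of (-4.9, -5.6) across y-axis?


Reflection over y-axis: (x,y) -> (-x,y)
(-4.9, -5.6) -> (4.9, -5.6)

(4.9, -5.6)


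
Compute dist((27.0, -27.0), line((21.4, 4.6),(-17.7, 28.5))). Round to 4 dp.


|cross product| = 1101.72
|line direction| = sqrt(2100.02) = 45.826
Distance = 1101.72/sqrt(2100.02) = 24.0414

24.0414


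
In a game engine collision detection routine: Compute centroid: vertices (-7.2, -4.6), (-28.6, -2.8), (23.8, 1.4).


Centroid = ((x_A+x_B+x_C)/3, (y_A+y_B+y_C)/3)
= (((-7.2)+(-28.6)+23.8)/3, ((-4.6)+(-2.8)+1.4)/3)
= (-4, -2)

(-4, -2)


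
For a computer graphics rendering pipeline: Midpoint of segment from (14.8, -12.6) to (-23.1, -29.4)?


M = ((14.8+(-23.1))/2, ((-12.6)+(-29.4))/2)
= (-4.15, -21)

(-4.15, -21)


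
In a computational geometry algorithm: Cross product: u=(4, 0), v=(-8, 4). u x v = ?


u x v = u_x*v_y - u_y*v_x = 4*4 - 0*(-8)
= 16 - 0 = 16

16


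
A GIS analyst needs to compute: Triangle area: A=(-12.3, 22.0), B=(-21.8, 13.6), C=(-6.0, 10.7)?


Area = |x_A(y_B-y_C) + x_B(y_C-y_A) + x_C(y_A-y_B)|/2
= |(-35.67) + 246.34 + (-50.4)|/2
= 160.27/2 = 80.135

80.135


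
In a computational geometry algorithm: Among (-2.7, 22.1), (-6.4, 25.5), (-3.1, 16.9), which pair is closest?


d(P0,P1) = 5.0249, d(P0,P2) = 5.2154, d(P1,P2) = 9.2114
Closest: P0 and P1

Closest pair: (-2.7, 22.1) and (-6.4, 25.5), distance = 5.0249


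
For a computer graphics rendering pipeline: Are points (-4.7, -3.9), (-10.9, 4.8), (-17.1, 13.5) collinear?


Cross product: ((-10.9)-(-4.7))*(13.5-(-3.9)) - (4.8-(-3.9))*((-17.1)-(-4.7))
= 0

Yes, collinear


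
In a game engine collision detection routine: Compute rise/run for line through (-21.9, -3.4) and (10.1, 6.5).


slope = (y2-y1)/(x2-x1) = (6.5-(-3.4))/(10.1-(-21.9)) = 9.9/32 = 0.3094

0.3094


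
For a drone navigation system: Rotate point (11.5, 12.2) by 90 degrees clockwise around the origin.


90° CW: (x,y) -> (y, -x)
(11.5,12.2) -> (12.2, -11.5)

(12.2, -11.5)


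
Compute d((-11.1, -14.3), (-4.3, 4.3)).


dx=6.8, dy=18.6
d^2 = 6.8^2 + 18.6^2 = 392.2
d = sqrt(392.2) = 19.804

19.804


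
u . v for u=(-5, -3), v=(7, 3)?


u . v = u_x*v_x + u_y*v_y = (-5)*7 + (-3)*3
= (-35) + (-9) = -44

-44


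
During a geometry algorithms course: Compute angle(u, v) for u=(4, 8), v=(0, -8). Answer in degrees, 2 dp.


u.v = -64, |u| = sqrt(80) = 8.9443, |v| = sqrt(64) = 8
cos(theta) = u.v/(|u||v|) = -64/sqrt(5120) = -0.894427
theta = acos(-0.894427) = 153.43 degrees

153.43 degrees


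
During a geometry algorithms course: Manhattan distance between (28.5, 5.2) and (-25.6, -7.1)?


|28.5-(-25.6)| + |5.2-(-7.1)| = 54.1 + 12.3 = 66.4

66.4


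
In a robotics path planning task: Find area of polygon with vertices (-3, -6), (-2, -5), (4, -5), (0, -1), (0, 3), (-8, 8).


Shoelace sum: ((-3)*(-5) - (-2)*(-6)) + ((-2)*(-5) - 4*(-5)) + (4*(-1) - 0*(-5)) + (0*3 - 0*(-1)) + (0*8 - (-8)*3) + ((-8)*(-6) - (-3)*8)
= 125
Area = |125|/2 = 62.5

62.5


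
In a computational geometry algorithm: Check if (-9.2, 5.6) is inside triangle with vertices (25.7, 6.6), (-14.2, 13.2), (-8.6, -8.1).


Cross products: AB x AP = 270.24, BC x BP = 63.94, CA x CP = 478.73
All same sign? yes

Yes, inside


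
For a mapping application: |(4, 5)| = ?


|u| = sqrt(4^2 + 5^2) = sqrt(41) = 6.4031

6.4031


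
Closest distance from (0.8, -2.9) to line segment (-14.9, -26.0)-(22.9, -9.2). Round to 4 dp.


Project P onto AB: t = 0.5736 (clamped to [0,1])
Closest point on segment: (6.7835, -16.3629)
Distance: 14.7327

14.7327


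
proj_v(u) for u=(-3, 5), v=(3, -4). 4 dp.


u.v = -29, |v| = sqrt(25) = 5
Scalar projection = u.v / |v| = -29 / sqrt(25) = -5.8

-5.8


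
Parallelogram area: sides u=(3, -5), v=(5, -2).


|u x v| = |3*(-2) - (-5)*5|
= |(-6) - (-25)| = 19

19


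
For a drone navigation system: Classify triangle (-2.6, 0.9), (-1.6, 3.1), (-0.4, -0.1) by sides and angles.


Side lengths squared: AB^2=5.84, BC^2=11.68, CA^2=5.84
Sorted: [5.84, 5.84, 11.68]
By sides: Isosceles, By angles: Right

Isosceles, Right


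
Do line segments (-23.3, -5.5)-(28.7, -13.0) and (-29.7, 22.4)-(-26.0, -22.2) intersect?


Cross products: d1=182.21, d2=2473.66, d3=1402.8, d4=-888.65
d1*d2 < 0 and d3*d4 < 0? no

No, they don't intersect


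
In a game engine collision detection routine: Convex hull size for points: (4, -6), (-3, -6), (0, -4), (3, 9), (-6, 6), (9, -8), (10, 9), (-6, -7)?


Convex hull vertices (CCW): (-6, -7), (9, -8), (10, 9), (3, 9), (-6, 6)
Count = 5

5


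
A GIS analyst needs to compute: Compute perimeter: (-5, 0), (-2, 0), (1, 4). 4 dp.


Sides: (-5, 0)->(-2, 0): sqrt(9) = 3, (-2, 0)->(1, 4): sqrt(25) = 5, (1, 4)->(-5, 0): sqrt(52) = 7.211103
Sum = 15.211103
Perimeter = 15.2111

15.2111


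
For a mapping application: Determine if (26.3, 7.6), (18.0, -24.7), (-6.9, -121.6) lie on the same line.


Cross product: (18-26.3)*((-121.6)-7.6) - ((-24.7)-7.6)*((-6.9)-26.3)
= 0

Yes, collinear


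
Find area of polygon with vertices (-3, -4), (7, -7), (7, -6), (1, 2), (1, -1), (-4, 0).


Shoelace sum: ((-3)*(-7) - 7*(-4)) + (7*(-6) - 7*(-7)) + (7*2 - 1*(-6)) + (1*(-1) - 1*2) + (1*0 - (-4)*(-1)) + ((-4)*(-4) - (-3)*0)
= 85
Area = |85|/2 = 42.5

42.5


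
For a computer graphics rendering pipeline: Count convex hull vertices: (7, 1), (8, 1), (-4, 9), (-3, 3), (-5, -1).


Convex hull vertices (CCW): (-5, -1), (8, 1), (-4, 9)
Count = 3

3


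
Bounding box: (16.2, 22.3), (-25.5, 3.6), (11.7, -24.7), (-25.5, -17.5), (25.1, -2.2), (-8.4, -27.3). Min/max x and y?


x range: [-25.5, 25.1]
y range: [-27.3, 22.3]
Bounding box: (-25.5,-27.3) to (25.1,22.3)

(-25.5,-27.3) to (25.1,22.3)


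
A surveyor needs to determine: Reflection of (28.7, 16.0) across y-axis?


Reflection over y-axis: (x,y) -> (-x,y)
(28.7, 16) -> (-28.7, 16)

(-28.7, 16)


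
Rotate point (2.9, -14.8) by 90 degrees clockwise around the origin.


90° CW: (x,y) -> (y, -x)
(2.9,-14.8) -> (-14.8, -2.9)

(-14.8, -2.9)


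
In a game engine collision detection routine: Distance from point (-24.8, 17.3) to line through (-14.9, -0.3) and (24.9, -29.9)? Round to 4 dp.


|cross product| = 407.44
|line direction| = sqrt(2460.2) = 49.6004
Distance = 407.44/sqrt(2460.2) = 8.2144

8.2144


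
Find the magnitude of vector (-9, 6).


|u| = sqrt((-9)^2 + 6^2) = sqrt(117) = 10.8167

10.8167


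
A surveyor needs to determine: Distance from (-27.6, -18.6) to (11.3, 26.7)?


dx=38.9, dy=45.3
d^2 = 38.9^2 + 45.3^2 = 3565.3
d = sqrt(3565.3) = 59.7101

59.7101


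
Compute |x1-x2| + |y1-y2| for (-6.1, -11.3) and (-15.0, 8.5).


|(-6.1)-(-15)| + |(-11.3)-8.5| = 8.9 + 19.8 = 28.7

28.7


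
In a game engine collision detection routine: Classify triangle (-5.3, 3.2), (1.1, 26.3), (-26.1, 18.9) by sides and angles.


Side lengths squared: AB^2=574.57, BC^2=794.6, CA^2=679.13
Sorted: [574.57, 679.13, 794.6]
By sides: Scalene, By angles: Acute

Scalene, Acute


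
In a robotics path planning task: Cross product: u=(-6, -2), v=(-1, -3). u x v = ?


u x v = u_x*v_y - u_y*v_x = (-6)*(-3) - (-2)*(-1)
= 18 - 2 = 16

16


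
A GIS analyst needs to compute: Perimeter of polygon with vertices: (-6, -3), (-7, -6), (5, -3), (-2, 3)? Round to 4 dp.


Sides: (-6, -3)->(-7, -6): sqrt(10) = 3.162278, (-7, -6)->(5, -3): sqrt(153) = 12.369317, (5, -3)->(-2, 3): sqrt(85) = 9.219544, (-2, 3)->(-6, -3): sqrt(52) = 7.211103
Sum = 31.962242
Perimeter = 31.9622

31.9622


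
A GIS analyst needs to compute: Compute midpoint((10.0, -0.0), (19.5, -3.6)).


M = ((10+19.5)/2, (0+(-3.6))/2)
= (14.75, -1.8)

(14.75, -1.8)


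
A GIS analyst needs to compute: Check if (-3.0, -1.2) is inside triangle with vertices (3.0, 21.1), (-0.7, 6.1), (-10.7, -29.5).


Cross products: AB x AP = -7.49, BC x BP = -8.88, CA x CP = -1.91
All same sign? yes

Yes, inside


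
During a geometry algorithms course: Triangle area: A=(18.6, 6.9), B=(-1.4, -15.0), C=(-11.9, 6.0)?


Area = |x_A(y_B-y_C) + x_B(y_C-y_A) + x_C(y_A-y_B)|/2
= |(-390.6) + 1.26 + (-260.61)|/2
= 649.95/2 = 324.975

324.975


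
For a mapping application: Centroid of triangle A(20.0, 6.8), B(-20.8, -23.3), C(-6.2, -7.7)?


Centroid = ((x_A+x_B+x_C)/3, (y_A+y_B+y_C)/3)
= ((20+(-20.8)+(-6.2))/3, (6.8+(-23.3)+(-7.7))/3)
= (-2.3333, -8.0667)

(-2.3333, -8.0667)


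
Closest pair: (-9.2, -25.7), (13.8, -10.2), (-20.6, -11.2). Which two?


d(P0,P1) = 27.7354, d(P0,P2) = 18.4448, d(P1,P2) = 34.4145
Closest: P0 and P2

Closest pair: (-9.2, -25.7) and (-20.6, -11.2), distance = 18.4448


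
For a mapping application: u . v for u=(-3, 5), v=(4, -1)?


u . v = u_x*v_x + u_y*v_y = (-3)*4 + 5*(-1)
= (-12) + (-5) = -17

-17


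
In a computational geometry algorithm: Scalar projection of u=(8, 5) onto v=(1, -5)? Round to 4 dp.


u.v = -17, |v| = sqrt(26) = 5.099
Scalar projection = u.v / |v| = -17 / sqrt(26) = -3.334

-3.334


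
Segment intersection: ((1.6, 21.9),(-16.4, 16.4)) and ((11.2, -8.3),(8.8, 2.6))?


Cross products: d1=32.16, d2=241.56, d3=596.4, d4=387
d1*d2 < 0 and d3*d4 < 0? no

No, they don't intersect


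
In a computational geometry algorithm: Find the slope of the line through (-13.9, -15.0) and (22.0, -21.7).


slope = (y2-y1)/(x2-x1) = ((-21.7)-(-15))/(22-(-13.9)) = (-6.7)/35.9 = -0.1866

-0.1866


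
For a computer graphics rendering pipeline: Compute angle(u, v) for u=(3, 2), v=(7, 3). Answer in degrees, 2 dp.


u.v = 27, |u| = sqrt(13) = 3.6056, |v| = sqrt(58) = 7.6158
cos(theta) = u.v/(|u||v|) = 27/sqrt(754) = 0.983282
theta = acos(0.983282) = 10.49 degrees

10.49 degrees


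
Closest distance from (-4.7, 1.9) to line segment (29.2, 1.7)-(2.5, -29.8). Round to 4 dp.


Project P onto AB: t = 0.5271 (clamped to [0,1])
Closest point on segment: (15.1256, -14.9046)
Distance: 25.9894

25.9894


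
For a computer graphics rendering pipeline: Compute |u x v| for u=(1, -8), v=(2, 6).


|u x v| = |1*6 - (-8)*2|
= |6 - (-16)| = 22

22


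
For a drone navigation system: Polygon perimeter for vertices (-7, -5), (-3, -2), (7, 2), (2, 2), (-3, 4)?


Sides: (-7, -5)->(-3, -2): sqrt(25) = 5, (-3, -2)->(7, 2): sqrt(116) = 10.77033, (7, 2)->(2, 2): sqrt(25) = 5, (2, 2)->(-3, 4): sqrt(29) = 5.385165, (-3, 4)->(-7, -5): sqrt(97) = 9.848858
Sum = 36.004353
Perimeter = 36.0044

36.0044


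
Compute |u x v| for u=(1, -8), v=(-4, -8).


|u x v| = |1*(-8) - (-8)*(-4)|
= |(-8) - 32| = 40

40


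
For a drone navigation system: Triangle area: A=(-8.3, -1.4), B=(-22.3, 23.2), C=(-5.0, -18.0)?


Area = |x_A(y_B-y_C) + x_B(y_C-y_A) + x_C(y_A-y_B)|/2
= |(-341.96) + 370.18 + 123|/2
= 151.22/2 = 75.61

75.61


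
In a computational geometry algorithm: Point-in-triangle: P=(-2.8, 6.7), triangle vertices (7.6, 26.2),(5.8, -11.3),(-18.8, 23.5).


Cross products: AB x AP = -354.9, BC x BP = -143.52, CA x CP = -486.72
All same sign? yes

Yes, inside


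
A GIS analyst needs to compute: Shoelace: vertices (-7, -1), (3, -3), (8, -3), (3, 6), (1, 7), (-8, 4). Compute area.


Shoelace sum: ((-7)*(-3) - 3*(-1)) + (3*(-3) - 8*(-3)) + (8*6 - 3*(-3)) + (3*7 - 1*6) + (1*4 - (-8)*7) + ((-8)*(-1) - (-7)*4)
= 207
Area = |207|/2 = 103.5

103.5


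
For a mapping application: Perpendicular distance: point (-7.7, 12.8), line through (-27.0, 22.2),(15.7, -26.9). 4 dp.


|cross product| = 546.25
|line direction| = sqrt(4234.1) = 65.07
Distance = 546.25/sqrt(4234.1) = 8.3948

8.3948


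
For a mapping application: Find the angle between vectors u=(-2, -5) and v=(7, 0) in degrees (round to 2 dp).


u.v = -14, |u| = sqrt(29) = 5.3852, |v| = sqrt(49) = 7
cos(theta) = u.v/(|u||v|) = -14/sqrt(1421) = -0.371391
theta = acos(-0.371391) = 111.8 degrees

111.8 degrees


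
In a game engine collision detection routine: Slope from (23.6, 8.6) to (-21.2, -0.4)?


slope = (y2-y1)/(x2-x1) = ((-0.4)-8.6)/((-21.2)-23.6) = (-9)/(-44.8) = 0.2009

0.2009


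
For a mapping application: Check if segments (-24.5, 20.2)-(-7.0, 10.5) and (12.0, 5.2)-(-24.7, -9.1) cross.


Cross products: d1=-1072.45, d2=-466.21, d3=91.55, d4=-514.69
d1*d2 < 0 and d3*d4 < 0? no

No, they don't intersect


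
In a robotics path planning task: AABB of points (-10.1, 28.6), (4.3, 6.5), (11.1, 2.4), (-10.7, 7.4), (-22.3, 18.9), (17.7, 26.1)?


x range: [-22.3, 17.7]
y range: [2.4, 28.6]
Bounding box: (-22.3,2.4) to (17.7,28.6)

(-22.3,2.4) to (17.7,28.6)


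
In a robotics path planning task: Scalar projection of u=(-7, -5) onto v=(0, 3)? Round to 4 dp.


u.v = -15, |v| = sqrt(9) = 3
Scalar projection = u.v / |v| = -15 / sqrt(9) = -5

-5


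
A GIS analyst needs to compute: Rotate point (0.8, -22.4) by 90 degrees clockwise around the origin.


90° CW: (x,y) -> (y, -x)
(0.8,-22.4) -> (-22.4, -0.8)

(-22.4, -0.8)


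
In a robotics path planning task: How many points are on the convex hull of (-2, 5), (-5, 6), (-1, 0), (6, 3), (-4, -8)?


Convex hull vertices (CCW): (-5, 6), (-4, -8), (6, 3)
Count = 3

3


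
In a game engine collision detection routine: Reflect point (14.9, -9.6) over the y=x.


Reflection over y=x: (x,y) -> (y,x)
(14.9, -9.6) -> (-9.6, 14.9)

(-9.6, 14.9)


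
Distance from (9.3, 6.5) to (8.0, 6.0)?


dx=-1.3, dy=-0.5
d^2 = (-1.3)^2 + (-0.5)^2 = 1.94
d = sqrt(1.94) = 1.3928

1.3928


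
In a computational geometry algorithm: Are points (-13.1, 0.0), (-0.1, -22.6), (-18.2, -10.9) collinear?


Cross product: ((-0.1)-(-13.1))*((-10.9)-0) - ((-22.6)-0)*((-18.2)-(-13.1))
= -256.96

No, not collinear


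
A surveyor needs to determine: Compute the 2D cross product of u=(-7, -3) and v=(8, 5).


u x v = u_x*v_y - u_y*v_x = (-7)*5 - (-3)*8
= (-35) - (-24) = -11

-11


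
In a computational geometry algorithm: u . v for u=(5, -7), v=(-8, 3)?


u . v = u_x*v_x + u_y*v_y = 5*(-8) + (-7)*3
= (-40) + (-21) = -61

-61


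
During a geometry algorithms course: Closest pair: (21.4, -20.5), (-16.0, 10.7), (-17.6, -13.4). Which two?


d(P0,P1) = 48.7052, d(P0,P2) = 39.641, d(P1,P2) = 24.1531
Closest: P1 and P2

Closest pair: (-16.0, 10.7) and (-17.6, -13.4), distance = 24.1531


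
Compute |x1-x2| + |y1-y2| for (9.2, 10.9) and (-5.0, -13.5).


|9.2-(-5)| + |10.9-(-13.5)| = 14.2 + 24.4 = 38.6

38.6


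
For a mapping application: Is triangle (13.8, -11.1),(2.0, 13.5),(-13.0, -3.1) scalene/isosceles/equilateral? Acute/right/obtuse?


Side lengths squared: AB^2=744.4, BC^2=500.56, CA^2=782.24
Sorted: [500.56, 744.4, 782.24]
By sides: Scalene, By angles: Acute

Scalene, Acute


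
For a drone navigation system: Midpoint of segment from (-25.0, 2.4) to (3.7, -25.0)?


M = (((-25)+3.7)/2, (2.4+(-25))/2)
= (-10.65, -11.3)

(-10.65, -11.3)


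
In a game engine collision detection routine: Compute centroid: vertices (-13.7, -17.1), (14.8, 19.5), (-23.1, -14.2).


Centroid = ((x_A+x_B+x_C)/3, (y_A+y_B+y_C)/3)
= (((-13.7)+14.8+(-23.1))/3, ((-17.1)+19.5+(-14.2))/3)
= (-7.3333, -3.9333)

(-7.3333, -3.9333)


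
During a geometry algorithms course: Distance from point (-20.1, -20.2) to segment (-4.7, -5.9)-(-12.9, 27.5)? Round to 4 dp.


Project P onto AB: t = 0 (clamped to [0,1])
Closest point on segment: (-4.7, -5.9)
Distance: 21.0155

21.0155


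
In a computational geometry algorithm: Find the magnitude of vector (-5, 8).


|u| = sqrt((-5)^2 + 8^2) = sqrt(89) = 9.434

9.434


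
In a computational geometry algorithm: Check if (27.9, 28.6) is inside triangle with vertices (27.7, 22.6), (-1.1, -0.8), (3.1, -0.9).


Cross products: AB x AP = -168.12, BC x BP = 126.38, CA x CP = 142.9
All same sign? no

No, outside


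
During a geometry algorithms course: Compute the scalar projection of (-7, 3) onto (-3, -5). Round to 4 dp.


u.v = 6, |v| = sqrt(34) = 5.831
Scalar projection = u.v / |v| = 6 / sqrt(34) = 1.029

1.029


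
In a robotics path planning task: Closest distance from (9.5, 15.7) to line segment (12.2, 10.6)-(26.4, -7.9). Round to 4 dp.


Project P onto AB: t = 0 (clamped to [0,1])
Closest point on segment: (12.2, 10.6)
Distance: 5.7706

5.7706


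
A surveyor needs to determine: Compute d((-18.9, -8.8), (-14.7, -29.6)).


dx=4.2, dy=-20.8
d^2 = 4.2^2 + (-20.8)^2 = 450.28
d = sqrt(450.28) = 21.2198

21.2198


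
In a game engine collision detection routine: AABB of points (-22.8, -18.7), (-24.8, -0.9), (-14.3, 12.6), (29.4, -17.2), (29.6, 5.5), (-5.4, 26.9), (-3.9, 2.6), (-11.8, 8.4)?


x range: [-24.8, 29.6]
y range: [-18.7, 26.9]
Bounding box: (-24.8,-18.7) to (29.6,26.9)

(-24.8,-18.7) to (29.6,26.9)


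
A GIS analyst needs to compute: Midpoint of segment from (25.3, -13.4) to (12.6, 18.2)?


M = ((25.3+12.6)/2, ((-13.4)+18.2)/2)
= (18.95, 2.4)

(18.95, 2.4)


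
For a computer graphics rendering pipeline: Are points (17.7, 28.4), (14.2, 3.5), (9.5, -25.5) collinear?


Cross product: (14.2-17.7)*((-25.5)-28.4) - (3.5-28.4)*(9.5-17.7)
= -15.53

No, not collinear


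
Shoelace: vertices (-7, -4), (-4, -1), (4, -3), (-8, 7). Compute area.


Shoelace sum: ((-7)*(-1) - (-4)*(-4)) + ((-4)*(-3) - 4*(-1)) + (4*7 - (-8)*(-3)) + ((-8)*(-4) - (-7)*7)
= 92
Area = |92|/2 = 46

46


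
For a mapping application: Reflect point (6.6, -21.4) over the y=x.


Reflection over y=x: (x,y) -> (y,x)
(6.6, -21.4) -> (-21.4, 6.6)

(-21.4, 6.6)


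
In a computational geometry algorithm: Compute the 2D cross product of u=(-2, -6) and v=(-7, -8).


u x v = u_x*v_y - u_y*v_x = (-2)*(-8) - (-6)*(-7)
= 16 - 42 = -26

-26


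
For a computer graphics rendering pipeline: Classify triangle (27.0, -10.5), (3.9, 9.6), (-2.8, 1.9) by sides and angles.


Side lengths squared: AB^2=937.62, BC^2=104.18, CA^2=1041.8
Sorted: [104.18, 937.62, 1041.8]
By sides: Scalene, By angles: Right

Scalene, Right


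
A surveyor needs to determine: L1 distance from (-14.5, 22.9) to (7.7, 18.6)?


|(-14.5)-7.7| + |22.9-18.6| = 22.2 + 4.3 = 26.5

26.5


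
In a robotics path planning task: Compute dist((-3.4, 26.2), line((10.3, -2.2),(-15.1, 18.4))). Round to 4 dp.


|cross product| = 439.14
|line direction| = sqrt(1069.52) = 32.7035
Distance = 439.14/sqrt(1069.52) = 13.4279

13.4279


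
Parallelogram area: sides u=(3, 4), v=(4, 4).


|u x v| = |3*4 - 4*4|
= |12 - 16| = 4

4


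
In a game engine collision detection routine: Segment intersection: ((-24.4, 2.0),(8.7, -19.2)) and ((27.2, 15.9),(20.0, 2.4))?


Cross products: d1=-596.52, d2=2.97, d3=1554.01, d4=954.52
d1*d2 < 0 and d3*d4 < 0? no

No, they don't intersect


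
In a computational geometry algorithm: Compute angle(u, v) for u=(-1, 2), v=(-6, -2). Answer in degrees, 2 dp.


u.v = 2, |u| = sqrt(5) = 2.2361, |v| = sqrt(40) = 6.3246
cos(theta) = u.v/(|u||v|) = 2/sqrt(200) = 0.141421
theta = acos(0.141421) = 81.87 degrees

81.87 degrees


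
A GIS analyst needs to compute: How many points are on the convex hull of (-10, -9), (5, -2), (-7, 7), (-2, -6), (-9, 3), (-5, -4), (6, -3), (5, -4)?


Convex hull vertices (CCW): (-10, -9), (5, -4), (6, -3), (5, -2), (-7, 7), (-9, 3)
Count = 6

6


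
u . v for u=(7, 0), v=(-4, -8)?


u . v = u_x*v_x + u_y*v_y = 7*(-4) + 0*(-8)
= (-28) + 0 = -28

-28


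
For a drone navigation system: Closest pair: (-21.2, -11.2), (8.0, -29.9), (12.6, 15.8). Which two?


d(P0,P1) = 34.6746, d(P0,P2) = 43.2601, d(P1,P2) = 45.9309
Closest: P0 and P1

Closest pair: (-21.2, -11.2) and (8.0, -29.9), distance = 34.6746


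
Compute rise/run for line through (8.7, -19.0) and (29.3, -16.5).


slope = (y2-y1)/(x2-x1) = ((-16.5)-(-19))/(29.3-8.7) = 2.5/20.6 = 0.1214

0.1214


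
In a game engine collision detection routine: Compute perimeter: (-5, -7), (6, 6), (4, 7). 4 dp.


Sides: (-5, -7)->(6, 6): sqrt(290) = 17.029386, (6, 6)->(4, 7): sqrt(5) = 2.236068, (4, 7)->(-5, -7): sqrt(277) = 16.643317
Sum = 35.908771
Perimeter = 35.9088

35.9088


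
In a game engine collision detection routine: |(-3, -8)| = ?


|u| = sqrt((-3)^2 + (-8)^2) = sqrt(73) = 8.544

8.544
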